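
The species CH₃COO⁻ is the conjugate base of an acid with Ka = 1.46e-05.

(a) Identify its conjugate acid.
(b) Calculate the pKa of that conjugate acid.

(a) The conjugate acid is formed by adding one H⁺ to CH₃COO⁻, giving CH₃COOH. (b) pKa = -log(Ka) = -log(1.46e-05) = 4.84.

Conjugate acid: CH₃COOH; pK_a = 4.84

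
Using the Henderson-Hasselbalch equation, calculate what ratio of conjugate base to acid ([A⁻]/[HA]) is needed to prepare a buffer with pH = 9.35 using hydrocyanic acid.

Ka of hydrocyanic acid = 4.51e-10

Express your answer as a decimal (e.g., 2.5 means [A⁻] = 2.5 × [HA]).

pKa = -log(4.51e-10) = 9.3458. pH = pKa + log([A⁻]/[HA]), so log([A⁻]/[HA]) = pH − pKa = 9.35 − 9.3458 = 0.0042. [A⁻]/[HA] = 10^(0.0042) = 1.01

[A⁻]/[HA] = 1.01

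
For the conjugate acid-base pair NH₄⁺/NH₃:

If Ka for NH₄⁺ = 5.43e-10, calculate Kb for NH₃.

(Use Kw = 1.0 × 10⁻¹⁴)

For a conjugate pair Ka × Kb = Kw, so Kb = Kw/Ka = 1.0 × 10⁻¹⁴ / 5.43e-10 = 1.84e-05.

K_b = 1.84e-05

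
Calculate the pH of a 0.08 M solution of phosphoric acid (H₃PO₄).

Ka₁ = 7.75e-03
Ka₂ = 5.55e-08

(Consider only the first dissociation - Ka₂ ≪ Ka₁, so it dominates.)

First dissociation dominates. From Ka₁ = [H⁺][HA⁻]/[H₂A], x² + Ka₁·x − Ka₁·C = 0 with C = 0.08 M and Ka₁ = 7.75e-03. Solving: [H⁺] = (−Ka₁ + √(Ka₁² + 4·Ka₁·C)) / 2 = 2.1325e-02 M. pH = -log(2.1325e-02) = 1.67.

pH = 1.67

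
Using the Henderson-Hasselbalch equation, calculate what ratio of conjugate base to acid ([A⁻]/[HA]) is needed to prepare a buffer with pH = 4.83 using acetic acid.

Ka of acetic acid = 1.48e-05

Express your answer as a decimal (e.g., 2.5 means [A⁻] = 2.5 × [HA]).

pKa = -log(1.48e-05) = 4.8297. pH = pKa + log([A⁻]/[HA]), so log([A⁻]/[HA]) = pH − pKa = 4.83 − 4.8297 = 0.0003. [A⁻]/[HA] = 10^(0.0003) = 1.00

[A⁻]/[HA] = 1.00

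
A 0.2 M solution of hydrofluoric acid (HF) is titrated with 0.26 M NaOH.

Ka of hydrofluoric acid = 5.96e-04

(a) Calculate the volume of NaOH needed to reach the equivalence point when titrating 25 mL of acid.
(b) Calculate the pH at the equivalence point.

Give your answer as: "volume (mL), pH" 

moles acid = 0.2 × 25/1000 = 0.005 mol; V_base = moles/0.26 × 1000 = 19.2 mL. At equivalence only the conjugate base is present: [A⁻] = 0.005/0.044 = 1.1304e-01 M. Kb = Kw/Ka = 1.68e-11; [OH⁻] = √(Kb × [A⁻]) = 1.3772e-06; pOH = 5.86; pH = 14 - pOH = 8.14.

V = 19.2 mL, pH = 8.14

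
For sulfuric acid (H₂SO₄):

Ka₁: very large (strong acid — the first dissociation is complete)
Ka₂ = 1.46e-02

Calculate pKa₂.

pKa₂ = -log(Ka₂) = -log(1.46e-02) = 1.84.

pK_{a2} = 1.84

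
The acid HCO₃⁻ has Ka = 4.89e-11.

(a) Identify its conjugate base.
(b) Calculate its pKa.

(a) The conjugate base is formed by removing one H⁺ from HCO₃⁻, giving CO₃²⁻. (b) pKa = -log(Ka) = -log(4.89e-11) = 10.31.

Conjugate base: CO₃²⁻; pK_a = 10.31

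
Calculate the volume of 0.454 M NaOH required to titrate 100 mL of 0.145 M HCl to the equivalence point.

At equivalence: moles acid = moles base. moles HCl = 0.145 × 100/1000 = 0.0145 mol. V_base = moles / 0.454 × 1000 = 31.9 mL.

V_{base} = 31.9 mL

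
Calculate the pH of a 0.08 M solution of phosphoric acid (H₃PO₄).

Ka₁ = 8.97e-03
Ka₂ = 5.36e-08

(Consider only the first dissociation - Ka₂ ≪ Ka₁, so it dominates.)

First dissociation dominates. From Ka₁ = [H⁺][HA⁻]/[H₂A], x² + Ka₁·x − Ka₁·C = 0 with C = 0.08 M and Ka₁ = 8.97e-03. Solving: [H⁺] = (−Ka₁ + √(Ka₁² + 4·Ka₁·C)) / 2 = 2.2676e-02 M. pH = -log(2.2676e-02) = 1.64.

pH = 1.64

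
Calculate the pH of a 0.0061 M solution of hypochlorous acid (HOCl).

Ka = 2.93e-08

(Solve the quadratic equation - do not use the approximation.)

x² + Ka×x - Ka×C = 0. Using quadratic formula: [H⁺] = 1.3354e-05

pH = 4.87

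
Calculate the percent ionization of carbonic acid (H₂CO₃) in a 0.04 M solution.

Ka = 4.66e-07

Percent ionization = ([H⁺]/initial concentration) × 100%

Using Ka equilibrium: x² + Ka×x - Ka×C = 0. Solving: [H⁺] = 1.3630e-04. Percent = (1.3630e-04/0.04) × 100

Percent ionization = 0.341%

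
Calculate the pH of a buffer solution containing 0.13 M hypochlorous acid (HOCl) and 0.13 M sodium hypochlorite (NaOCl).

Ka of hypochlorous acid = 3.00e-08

pKa = -log(3.00e-08) = 7.52. pH = pKa + log([A⁻]/[HA]) = 7.52 + log(0.13/0.13)

pH = 7.52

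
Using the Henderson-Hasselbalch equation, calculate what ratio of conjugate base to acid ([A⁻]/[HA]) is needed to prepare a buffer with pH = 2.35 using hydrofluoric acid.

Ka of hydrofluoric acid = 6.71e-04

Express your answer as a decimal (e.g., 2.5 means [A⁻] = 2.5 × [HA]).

pKa = -log(6.71e-04) = 3.1733. pH = pKa + log([A⁻]/[HA]), so log([A⁻]/[HA]) = pH − pKa = 2.35 − 3.1733 = -0.8233. [A⁻]/[HA] = 10^(-0.8233) = 0.150

[A⁻]/[HA] = 0.150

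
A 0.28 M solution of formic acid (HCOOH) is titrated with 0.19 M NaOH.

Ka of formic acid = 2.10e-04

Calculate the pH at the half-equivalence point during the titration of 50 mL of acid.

At half-equivalence [HA] = [A⁻], so Henderson-Hasselbalch gives pH = pKa = -log(2.10e-04) = 3.68.

pH = pKa = 3.68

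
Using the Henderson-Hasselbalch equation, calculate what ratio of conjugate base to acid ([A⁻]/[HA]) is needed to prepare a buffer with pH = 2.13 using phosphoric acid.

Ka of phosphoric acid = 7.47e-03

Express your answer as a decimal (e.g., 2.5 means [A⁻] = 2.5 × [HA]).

pKa = -log(7.47e-03) = 2.1267. pH = pKa + log([A⁻]/[HA]), so log([A⁻]/[HA]) = pH − pKa = 2.13 − 2.1267 = 0.0033. [A⁻]/[HA] = 10^(0.0033) = 1.01

[A⁻]/[HA] = 1.01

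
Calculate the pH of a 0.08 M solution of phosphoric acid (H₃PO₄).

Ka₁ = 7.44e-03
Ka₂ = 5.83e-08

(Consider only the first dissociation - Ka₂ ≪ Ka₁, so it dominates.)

First dissociation dominates. From Ka₁ = [H⁺][HA⁻]/[H₂A], x² + Ka₁·x − Ka₁·C = 0 with C = 0.08 M and Ka₁ = 7.44e-03. Solving: [H⁺] = (−Ka₁ + √(Ka₁² + 4·Ka₁·C)) / 2 = 2.0959e-02 M. pH = -log(2.0959e-02) = 1.68.

pH = 1.68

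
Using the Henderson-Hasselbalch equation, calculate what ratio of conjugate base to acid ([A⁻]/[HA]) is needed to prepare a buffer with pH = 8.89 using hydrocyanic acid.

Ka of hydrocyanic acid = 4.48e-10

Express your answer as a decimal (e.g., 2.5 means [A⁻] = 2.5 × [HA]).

pKa = -log(4.48e-10) = 9.3487. pH = pKa + log([A⁻]/[HA]), so log([A⁻]/[HA]) = pH − pKa = 8.89 − 9.3487 = -0.4587. [A⁻]/[HA] = 10^(-0.4587) = 0.348

[A⁻]/[HA] = 0.348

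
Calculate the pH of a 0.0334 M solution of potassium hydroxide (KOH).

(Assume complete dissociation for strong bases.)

[OH⁻] = 0.0334 M for strong base. pOH = -log[OH⁻] = 1.48, pH = 14 - pOH

pH = 12.52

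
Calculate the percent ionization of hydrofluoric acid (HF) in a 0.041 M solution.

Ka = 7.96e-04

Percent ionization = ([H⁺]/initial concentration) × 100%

Using Ka equilibrium: x² + Ka×x - Ka×C = 0. Solving: [H⁺] = 5.3286e-03. Percent = (5.3286e-03/0.041) × 100

Percent ionization = 13%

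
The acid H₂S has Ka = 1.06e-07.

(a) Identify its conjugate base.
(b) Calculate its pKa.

(a) The conjugate base is formed by removing one H⁺ from H₂S, giving HS⁻. (b) pKa = -log(Ka) = -log(1.06e-07) = 6.97.

Conjugate base: HS⁻; pK_a = 6.97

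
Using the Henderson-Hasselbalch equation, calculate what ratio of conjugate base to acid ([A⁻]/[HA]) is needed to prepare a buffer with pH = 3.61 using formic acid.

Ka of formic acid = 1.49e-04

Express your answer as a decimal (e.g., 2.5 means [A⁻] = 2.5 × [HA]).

pKa = -log(1.49e-04) = 3.8268. pH = pKa + log([A⁻]/[HA]), so log([A⁻]/[HA]) = pH − pKa = 3.61 − 3.8268 = -0.2168. [A⁻]/[HA] = 10^(-0.2168) = 0.607

[A⁻]/[HA] = 0.607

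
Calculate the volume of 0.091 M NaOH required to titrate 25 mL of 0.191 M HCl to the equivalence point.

At equivalence: moles acid = moles base. moles HCl = 0.191 × 25/1000 = 0.004775 mol. V_base = moles / 0.091 × 1000 = 52.5 mL.

V_{base} = 52.5 mL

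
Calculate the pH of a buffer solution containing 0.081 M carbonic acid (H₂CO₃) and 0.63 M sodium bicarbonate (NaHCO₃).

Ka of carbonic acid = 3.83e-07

pKa = -log(3.83e-07) = 6.42. pH = pKa + log([A⁻]/[HA]) = 6.42 + log(0.63/0.081)

pH = 7.31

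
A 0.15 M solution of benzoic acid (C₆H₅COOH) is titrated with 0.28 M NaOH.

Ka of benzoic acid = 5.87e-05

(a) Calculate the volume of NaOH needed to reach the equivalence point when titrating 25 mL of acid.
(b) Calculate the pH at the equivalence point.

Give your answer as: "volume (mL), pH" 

moles acid = 0.15 × 25/1000 = 0.00375 mol; V_base = moles/0.28 × 1000 = 13.4 mL. At equivalence only the conjugate base is present: [A⁻] = 0.00375/0.038 = 9.7674e-02 M. Kb = Kw/Ka = 1.70e-10; [OH⁻] = √(Kb × [A⁻]) = 4.0792e-06; pOH = 5.39; pH = 14 - pOH = 8.61.

V = 13.4 mL, pH = 8.61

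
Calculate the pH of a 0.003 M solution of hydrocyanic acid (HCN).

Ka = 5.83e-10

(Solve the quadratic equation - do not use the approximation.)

x² + Ka×x - Ka×C = 0. Using quadratic formula: [H⁺] = 1.3222e-06

pH = 5.88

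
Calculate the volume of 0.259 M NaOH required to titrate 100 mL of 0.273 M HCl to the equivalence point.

At equivalence: moles acid = moles base. moles HCl = 0.273 × 100/1000 = 0.0273 mol. V_base = moles / 0.259 × 1000 = 105.4 mL.

V_{base} = 105.4 mL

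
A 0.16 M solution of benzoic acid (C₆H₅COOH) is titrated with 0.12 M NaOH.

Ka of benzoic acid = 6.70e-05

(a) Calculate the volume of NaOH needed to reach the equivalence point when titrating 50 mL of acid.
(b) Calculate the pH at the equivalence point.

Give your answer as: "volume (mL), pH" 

moles acid = 0.16 × 50/1000 = 0.008 mol; V_base = moles/0.12 × 1000 = 66.7 mL. At equivalence only the conjugate base is present: [A⁻] = 0.008/0.117 = 6.8571e-02 M. Kb = Kw/Ka = 1.49e-10; [OH⁻] = √(Kb × [A⁻]) = 3.1991e-06; pOH = 5.49; pH = 14 - pOH = 8.51.

V = 66.7 mL, pH = 8.51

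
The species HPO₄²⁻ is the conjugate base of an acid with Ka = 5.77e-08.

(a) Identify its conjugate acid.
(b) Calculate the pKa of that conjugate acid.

(a) The conjugate acid is formed by adding one H⁺ to HPO₄²⁻, giving H₂PO₄⁻. (b) pKa = -log(Ka) = -log(5.77e-08) = 7.24.

Conjugate acid: H₂PO₄⁻; pK_a = 7.24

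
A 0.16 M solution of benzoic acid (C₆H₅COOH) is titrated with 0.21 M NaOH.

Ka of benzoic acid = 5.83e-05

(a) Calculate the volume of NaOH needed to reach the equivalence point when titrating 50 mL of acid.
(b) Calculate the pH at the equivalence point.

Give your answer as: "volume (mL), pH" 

moles acid = 0.16 × 50/1000 = 0.008 mol; V_base = moles/0.21 × 1000 = 38.1 mL. At equivalence only the conjugate base is present: [A⁻] = 0.008/0.088 = 9.0811e-02 M. Kb = Kw/Ka = 1.72e-10; [OH⁻] = √(Kb × [A⁻]) = 3.9467e-06; pOH = 5.40; pH = 14 - pOH = 8.60.

V = 38.1 mL, pH = 8.60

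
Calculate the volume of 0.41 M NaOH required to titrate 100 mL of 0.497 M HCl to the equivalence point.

At equivalence: moles acid = moles base. moles HCl = 0.497 × 100/1000 = 0.0497 mol. V_base = moles / 0.41 × 1000 = 121.2 mL.

V_{base} = 121.2 mL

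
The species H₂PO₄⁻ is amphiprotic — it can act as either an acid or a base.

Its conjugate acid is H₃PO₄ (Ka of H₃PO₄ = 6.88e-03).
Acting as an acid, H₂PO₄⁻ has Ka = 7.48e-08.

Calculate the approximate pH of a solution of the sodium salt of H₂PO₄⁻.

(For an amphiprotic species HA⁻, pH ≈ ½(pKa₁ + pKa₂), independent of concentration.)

pKa₁ = -log(6.88e-03) = 2.16; pKa₂ = -log(7.48e-08) = 7.13. For an amphiprotic species, pH ≈ ½(pKa₁ + pKa₂) = ½(2.16 + 7.13) = 4.64.

pH = 4.64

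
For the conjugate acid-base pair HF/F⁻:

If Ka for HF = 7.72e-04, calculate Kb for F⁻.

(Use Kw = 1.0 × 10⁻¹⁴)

For a conjugate pair Ka × Kb = Kw, so Kb = Kw/Ka = 1.0 × 10⁻¹⁴ / 7.72e-04 = 1.30e-11.

K_b = 1.30e-11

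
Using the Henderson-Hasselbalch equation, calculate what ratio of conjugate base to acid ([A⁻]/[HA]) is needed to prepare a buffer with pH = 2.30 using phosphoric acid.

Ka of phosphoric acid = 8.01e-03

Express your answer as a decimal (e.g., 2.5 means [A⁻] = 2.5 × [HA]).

pKa = -log(8.01e-03) = 2.0964. pH = pKa + log([A⁻]/[HA]), so log([A⁻]/[HA]) = pH − pKa = 2.30 − 2.0964 = 0.2036. [A⁻]/[HA] = 10^(0.2036) = 1.60

[A⁻]/[HA] = 1.60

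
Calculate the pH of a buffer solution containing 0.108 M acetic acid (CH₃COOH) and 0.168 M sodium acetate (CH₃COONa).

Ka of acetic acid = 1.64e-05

pKa = -log(1.64e-05) = 4.79. pH = pKa + log([A⁻]/[HA]) = 4.79 + log(0.168/0.108)

pH = 4.98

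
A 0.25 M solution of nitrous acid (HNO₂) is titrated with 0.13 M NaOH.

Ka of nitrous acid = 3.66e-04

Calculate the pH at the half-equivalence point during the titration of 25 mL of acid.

At half-equivalence [HA] = [A⁻], so Henderson-Hasselbalch gives pH = pKa = -log(3.66e-04) = 3.44.

pH = pKa = 3.44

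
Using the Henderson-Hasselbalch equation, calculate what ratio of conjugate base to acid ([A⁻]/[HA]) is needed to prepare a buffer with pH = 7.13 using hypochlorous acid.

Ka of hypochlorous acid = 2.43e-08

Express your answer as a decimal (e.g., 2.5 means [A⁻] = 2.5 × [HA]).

pKa = -log(2.43e-08) = 7.6144. pH = pKa + log([A⁻]/[HA]), so log([A⁻]/[HA]) = pH − pKa = 7.13 − 7.6144 = -0.4844. [A⁻]/[HA] = 10^(-0.4844) = 0.328

[A⁻]/[HA] = 0.328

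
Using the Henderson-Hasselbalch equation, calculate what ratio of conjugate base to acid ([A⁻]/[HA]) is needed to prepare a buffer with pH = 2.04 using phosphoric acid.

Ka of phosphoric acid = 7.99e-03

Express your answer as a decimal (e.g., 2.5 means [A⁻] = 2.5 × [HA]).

pKa = -log(7.99e-03) = 2.0975. pH = pKa + log([A⁻]/[HA]), so log([A⁻]/[HA]) = pH − pKa = 2.04 − 2.0975 = -0.0575. [A⁻]/[HA] = 10^(-0.0575) = 0.876

[A⁻]/[HA] = 0.876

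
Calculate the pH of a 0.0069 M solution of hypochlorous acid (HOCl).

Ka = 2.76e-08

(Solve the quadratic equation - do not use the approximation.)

x² + Ka×x - Ka×C = 0. Using quadratic formula: [H⁺] = 1.3786e-05

pH = 4.86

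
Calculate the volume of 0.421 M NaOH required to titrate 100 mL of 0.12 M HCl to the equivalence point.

At equivalence: moles acid = moles base. moles HCl = 0.12 × 100/1000 = 0.012 mol. V_base = moles / 0.421 × 1000 = 28.5 mL.

V_{base} = 28.5 mL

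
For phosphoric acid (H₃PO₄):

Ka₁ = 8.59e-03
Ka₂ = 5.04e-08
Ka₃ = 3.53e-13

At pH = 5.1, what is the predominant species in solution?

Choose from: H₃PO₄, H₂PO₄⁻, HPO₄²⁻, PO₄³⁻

pKa₁ = 2.07, pKa₂ = 7.30, pKa₃ = 12.45. For a polyprotic acid the predominant species crosses at each pKa: below pKa_n the protonated form dominates, above it the deprotonated form does. At pH = 5.1, the predominant species is H₂PO₄⁻.

H₂PO₄⁻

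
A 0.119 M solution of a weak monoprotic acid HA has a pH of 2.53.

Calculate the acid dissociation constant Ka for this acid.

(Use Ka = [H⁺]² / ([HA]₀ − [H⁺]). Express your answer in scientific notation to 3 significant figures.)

[H⁺] = 10^(−pH) = 10^(−2.53) = 2.951e-03 M. For HA ⇌ H⁺ + A⁻, Ka = [H⁺][A⁻]/[HA] = [H⁺]² / ([HA]₀ − [H⁺]) = (2.951e-03)² / (0.119 − 2.951e-03) = 7.51e-05.

K_a = 7.51e-05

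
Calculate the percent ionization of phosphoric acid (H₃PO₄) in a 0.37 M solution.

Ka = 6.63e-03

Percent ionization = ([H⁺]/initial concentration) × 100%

Using Ka equilibrium: x² + Ka×x - Ka×C = 0. Solving: [H⁺] = 4.6325e-02. Percent = (4.6325e-02/0.37) × 100

Percent ionization = 12.5%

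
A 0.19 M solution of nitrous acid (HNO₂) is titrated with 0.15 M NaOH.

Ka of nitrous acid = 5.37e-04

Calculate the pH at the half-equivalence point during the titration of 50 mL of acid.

At half-equivalence [HA] = [A⁻], so Henderson-Hasselbalch gives pH = pKa = -log(5.37e-04) = 3.27.

pH = pKa = 3.27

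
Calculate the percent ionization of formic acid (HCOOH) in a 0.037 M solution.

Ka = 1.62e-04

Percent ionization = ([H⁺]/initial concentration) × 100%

Using Ka equilibrium: x² + Ka×x - Ka×C = 0. Solving: [H⁺] = 2.3686e-03. Percent = (2.3686e-03/0.037) × 100

Percent ionization = 6.4%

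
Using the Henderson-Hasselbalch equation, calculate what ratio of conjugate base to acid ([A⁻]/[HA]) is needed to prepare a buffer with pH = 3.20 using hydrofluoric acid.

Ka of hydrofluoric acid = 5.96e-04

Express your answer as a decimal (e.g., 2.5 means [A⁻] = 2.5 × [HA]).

pKa = -log(5.96e-04) = 3.2248. pH = pKa + log([A⁻]/[HA]), so log([A⁻]/[HA]) = pH − pKa = 3.20 − 3.2248 = -0.0248. [A⁻]/[HA] = 10^(-0.0248) = 0.945

[A⁻]/[HA] = 0.945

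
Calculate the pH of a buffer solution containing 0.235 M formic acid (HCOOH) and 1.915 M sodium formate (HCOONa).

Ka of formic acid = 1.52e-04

pKa = -log(1.52e-04) = 3.82. pH = pKa + log([A⁻]/[HA]) = 3.82 + log(1.915/0.235)

pH = 4.73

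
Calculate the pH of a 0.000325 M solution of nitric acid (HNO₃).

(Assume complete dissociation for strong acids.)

[H⁺] = 0.000325 M for strong acid. pH = -log[H⁺] = -log(0.000325)

pH = 3.49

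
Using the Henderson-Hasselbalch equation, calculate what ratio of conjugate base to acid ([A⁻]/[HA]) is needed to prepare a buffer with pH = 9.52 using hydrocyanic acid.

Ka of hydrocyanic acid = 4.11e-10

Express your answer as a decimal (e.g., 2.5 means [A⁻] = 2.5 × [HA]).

pKa = -log(4.11e-10) = 9.3862. pH = pKa + log([A⁻]/[HA]), so log([A⁻]/[HA]) = pH − pKa = 9.52 − 9.3862 = 0.1338. [A⁻]/[HA] = 10^(0.1338) = 1.36

[A⁻]/[HA] = 1.36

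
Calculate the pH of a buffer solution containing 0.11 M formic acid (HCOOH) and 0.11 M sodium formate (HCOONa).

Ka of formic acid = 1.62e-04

pKa = -log(1.62e-04) = 3.79. pH = pKa + log([A⁻]/[HA]) = 3.79 + log(0.11/0.11)

pH = 3.79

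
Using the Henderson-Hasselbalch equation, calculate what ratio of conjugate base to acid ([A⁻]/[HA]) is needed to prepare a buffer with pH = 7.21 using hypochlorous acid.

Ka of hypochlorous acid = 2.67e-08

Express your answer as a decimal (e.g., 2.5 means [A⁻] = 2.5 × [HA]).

pKa = -log(2.67e-08) = 7.5735. pH = pKa + log([A⁻]/[HA]), so log([A⁻]/[HA]) = pH − pKa = 7.21 − 7.5735 = -0.3635. [A⁻]/[HA] = 10^(-0.3635) = 0.433

[A⁻]/[HA] = 0.433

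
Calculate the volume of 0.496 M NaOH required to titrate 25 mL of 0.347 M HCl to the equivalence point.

At equivalence: moles acid = moles base. moles HCl = 0.347 × 25/1000 = 0.008675 mol. V_base = moles / 0.496 × 1000 = 17.5 mL.

V_{base} = 17.5 mL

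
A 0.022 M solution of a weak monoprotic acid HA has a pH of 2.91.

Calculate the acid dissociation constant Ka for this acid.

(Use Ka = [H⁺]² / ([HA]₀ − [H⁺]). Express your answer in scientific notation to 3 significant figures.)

[H⁺] = 10^(−pH) = 10^(−2.91) = 1.230e-03 M. For HA ⇌ H⁺ + A⁻, Ka = [H⁺][A⁻]/[HA] = [H⁺]² / ([HA]₀ − [H⁺]) = (1.230e-03)² / (0.022 − 1.230e-03) = 7.29e-05.

K_a = 7.29e-05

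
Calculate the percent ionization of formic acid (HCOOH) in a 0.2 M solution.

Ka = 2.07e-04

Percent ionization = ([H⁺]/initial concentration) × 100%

Using Ka equilibrium: x² + Ka×x - Ka×C = 0. Solving: [H⁺] = 6.3316e-03. Percent = (6.3316e-03/0.2) × 100

Percent ionization = 3.17%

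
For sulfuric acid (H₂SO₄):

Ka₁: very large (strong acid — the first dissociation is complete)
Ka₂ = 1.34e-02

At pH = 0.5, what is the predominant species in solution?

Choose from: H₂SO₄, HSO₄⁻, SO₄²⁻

The first dissociation is complete, so H₂SO₄ itself is never the predominant species in water; pKa₂ = -log(1.34e-02) = 1.87. For a polyprotic acid the predominant species crosses at each pKa: below pKa_n the protonated form dominates, above it the deprotonated form does. At pH = 0.5, the predominant species is HSO₄⁻.

HSO₄⁻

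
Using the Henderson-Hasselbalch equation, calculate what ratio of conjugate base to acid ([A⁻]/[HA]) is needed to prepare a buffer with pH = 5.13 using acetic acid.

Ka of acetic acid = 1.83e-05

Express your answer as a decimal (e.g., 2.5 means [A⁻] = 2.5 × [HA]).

pKa = -log(1.83e-05) = 4.7375. pH = pKa + log([A⁻]/[HA]), so log([A⁻]/[HA]) = pH − pKa = 5.13 − 4.7375 = 0.3925. [A⁻]/[HA] = 10^(0.3925) = 2.47

[A⁻]/[HA] = 2.47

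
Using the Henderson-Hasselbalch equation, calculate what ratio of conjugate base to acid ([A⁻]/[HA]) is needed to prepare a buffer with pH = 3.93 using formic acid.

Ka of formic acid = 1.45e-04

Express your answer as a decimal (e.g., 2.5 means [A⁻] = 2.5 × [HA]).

pKa = -log(1.45e-04) = 3.8386. pH = pKa + log([A⁻]/[HA]), so log([A⁻]/[HA]) = pH − pKa = 3.93 − 3.8386 = 0.0914. [A⁻]/[HA] = 10^(0.0914) = 1.23

[A⁻]/[HA] = 1.23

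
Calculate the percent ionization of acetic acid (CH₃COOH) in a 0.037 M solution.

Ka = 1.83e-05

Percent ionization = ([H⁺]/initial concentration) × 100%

Using Ka equilibrium: x² + Ka×x - Ka×C = 0. Solving: [H⁺] = 8.1376e-04. Percent = (8.1376e-04/0.037) × 100

Percent ionization = 2.2%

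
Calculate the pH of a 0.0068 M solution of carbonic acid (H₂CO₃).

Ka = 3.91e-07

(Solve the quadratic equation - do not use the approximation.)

x² + Ka×x - Ka×C = 0. Using quadratic formula: [H⁺] = 5.1368e-05

pH = 4.29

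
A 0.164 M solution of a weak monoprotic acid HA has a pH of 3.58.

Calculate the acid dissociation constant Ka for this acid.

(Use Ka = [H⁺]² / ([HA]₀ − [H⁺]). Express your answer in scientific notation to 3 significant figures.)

[H⁺] = 10^(−pH) = 10^(−3.58) = 2.630e-04 M. For HA ⇌ H⁺ + A⁻, Ka = [H⁺][A⁻]/[HA] = [H⁺]² / ([HA]₀ − [H⁺]) = (2.630e-04)² / (0.164 − 2.630e-04) = 4.23e-07.

K_a = 4.23e-07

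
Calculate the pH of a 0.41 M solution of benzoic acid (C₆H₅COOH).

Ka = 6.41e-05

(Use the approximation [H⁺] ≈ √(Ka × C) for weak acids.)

[H⁺] = √(Ka × C) = √(6.41e-05 × 0.41) = 5.1265e-03. pH = -log(5.1265e-03)

pH = 2.29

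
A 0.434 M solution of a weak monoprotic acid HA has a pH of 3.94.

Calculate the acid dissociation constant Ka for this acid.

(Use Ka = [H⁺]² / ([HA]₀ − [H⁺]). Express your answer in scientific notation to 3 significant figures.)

[H⁺] = 10^(−pH) = 10^(−3.94) = 1.148e-04 M. For HA ⇌ H⁺ + A⁻, Ka = [H⁺][A⁻]/[HA] = [H⁺]² / ([HA]₀ − [H⁺]) = (1.148e-04)² / (0.434 − 1.148e-04) = 3.04e-08.

K_a = 3.04e-08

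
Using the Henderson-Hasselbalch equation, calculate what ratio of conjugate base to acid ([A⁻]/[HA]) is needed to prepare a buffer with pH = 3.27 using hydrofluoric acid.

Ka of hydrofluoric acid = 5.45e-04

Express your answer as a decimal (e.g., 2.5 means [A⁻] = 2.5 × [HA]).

pKa = -log(5.45e-04) = 3.2636. pH = pKa + log([A⁻]/[HA]), so log([A⁻]/[HA]) = pH − pKa = 3.27 − 3.2636 = 0.0064. [A⁻]/[HA] = 10^(0.0064) = 1.01

[A⁻]/[HA] = 1.01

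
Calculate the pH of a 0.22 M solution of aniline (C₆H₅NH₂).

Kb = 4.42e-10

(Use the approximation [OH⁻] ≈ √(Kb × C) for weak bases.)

[OH⁻] = √(Kb × C) = √(4.42e-10 × 0.22) = 9.8610e-06. pOH = 5.01, pH = 14 - pOH

pH = 8.99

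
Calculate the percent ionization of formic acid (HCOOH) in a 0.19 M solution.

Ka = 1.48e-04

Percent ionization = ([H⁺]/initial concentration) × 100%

Using Ka equilibrium: x² + Ka×x - Ka×C = 0. Solving: [H⁺] = 5.2293e-03. Percent = (5.2293e-03/0.19) × 100

Percent ionization = 2.75%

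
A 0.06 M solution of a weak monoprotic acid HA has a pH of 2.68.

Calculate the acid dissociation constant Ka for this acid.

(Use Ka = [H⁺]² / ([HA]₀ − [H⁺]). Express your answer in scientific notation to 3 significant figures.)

[H⁺] = 10^(−pH) = 10^(−2.68) = 2.089e-03 M. For HA ⇌ H⁺ + A⁻, Ka = [H⁺][A⁻]/[HA] = [H⁺]² / ([HA]₀ − [H⁺]) = (2.089e-03)² / (0.06 − 2.089e-03) = 7.54e-05.

K_a = 7.54e-05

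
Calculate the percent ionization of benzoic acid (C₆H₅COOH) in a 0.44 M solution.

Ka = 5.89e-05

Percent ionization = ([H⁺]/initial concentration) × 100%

Using Ka equilibrium: x² + Ka×x - Ka×C = 0. Solving: [H⁺] = 5.0614e-03. Percent = (5.0614e-03/0.44) × 100

Percent ionization = 1.15%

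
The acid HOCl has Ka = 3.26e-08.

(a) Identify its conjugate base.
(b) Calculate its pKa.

(a) The conjugate base is formed by removing one H⁺ from HOCl, giving OCl⁻. (b) pKa = -log(Ka) = -log(3.26e-08) = 7.49.

Conjugate base: OCl⁻; pK_a = 7.49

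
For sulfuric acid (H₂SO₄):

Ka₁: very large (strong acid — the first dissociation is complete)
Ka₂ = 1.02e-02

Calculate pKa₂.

pKa₂ = -log(Ka₂) = -log(1.02e-02) = 1.99.

pK_{a2} = 1.99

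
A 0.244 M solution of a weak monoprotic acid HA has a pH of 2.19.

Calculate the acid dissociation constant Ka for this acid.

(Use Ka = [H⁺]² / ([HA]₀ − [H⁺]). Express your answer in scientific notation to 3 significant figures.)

[H⁺] = 10^(−pH) = 10^(−2.19) = 6.457e-03 M. For HA ⇌ H⁺ + A⁻, Ka = [H⁺][A⁻]/[HA] = [H⁺]² / ([HA]₀ − [H⁺]) = (6.457e-03)² / (0.244 − 6.457e-03) = 1.75e-04.

K_a = 1.75e-04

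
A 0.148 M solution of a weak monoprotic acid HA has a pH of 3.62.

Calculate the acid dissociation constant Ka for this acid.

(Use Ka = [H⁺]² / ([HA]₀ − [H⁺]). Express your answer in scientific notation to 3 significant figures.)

[H⁺] = 10^(−pH) = 10^(−3.62) = 2.399e-04 M. For HA ⇌ H⁺ + A⁻, Ka = [H⁺][A⁻]/[HA] = [H⁺]² / ([HA]₀ − [H⁺]) = (2.399e-04)² / (0.148 − 2.399e-04) = 3.89e-07.

K_a = 3.89e-07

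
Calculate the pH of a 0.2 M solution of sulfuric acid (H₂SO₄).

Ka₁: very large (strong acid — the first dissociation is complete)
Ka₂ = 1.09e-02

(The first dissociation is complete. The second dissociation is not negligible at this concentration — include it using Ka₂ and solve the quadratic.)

First dissociation is complete: [H⁺]₀ = [HSO₄⁻]₀ = C = 0.2 M. Second dissociation HSO₄⁻ ⇌ H⁺ + SO₄²⁻: let x = [SO₄²⁻]. Ka₂ = (C + x)·x / (C − x) = 1.09e-02 → x² + (C + Ka₂)·x − Ka₂·C = 0 → x² + 0.21090·x − 2.180e-03 = 0. x = (−0.21090 + √(0.21090² + 4 × 2.180e-03)) / 2 = 9.8743e-03 M. [H⁺] = C + x = 0.2 + 9.8743e-03 = 2.0987e-01 M. pH = -log(2.0987e-01) = 0.68.

pH = 0.68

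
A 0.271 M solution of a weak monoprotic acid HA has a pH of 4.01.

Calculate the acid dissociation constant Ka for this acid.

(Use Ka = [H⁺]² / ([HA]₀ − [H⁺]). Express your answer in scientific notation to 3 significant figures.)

[H⁺] = 10^(−pH) = 10^(−4.01) = 9.772e-05 M. For HA ⇌ H⁺ + A⁻, Ka = [H⁺][A⁻]/[HA] = [H⁺]² / ([HA]₀ − [H⁺]) = (9.772e-05)² / (0.271 − 9.772e-05) = 3.53e-08.

K_a = 3.53e-08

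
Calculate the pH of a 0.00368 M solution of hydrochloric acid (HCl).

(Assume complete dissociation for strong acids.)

[H⁺] = 0.00368 M for strong acid. pH = -log[H⁺] = -log(0.00368)

pH = 2.43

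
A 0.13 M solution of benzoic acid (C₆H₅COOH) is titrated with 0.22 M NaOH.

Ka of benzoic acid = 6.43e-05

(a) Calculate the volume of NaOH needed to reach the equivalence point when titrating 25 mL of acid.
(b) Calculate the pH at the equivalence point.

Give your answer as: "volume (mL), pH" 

moles acid = 0.13 × 25/1000 = 0.00325 mol; V_base = moles/0.22 × 1000 = 14.8 mL. At equivalence only the conjugate base is present: [A⁻] = 0.00325/0.040 = 8.1714e-02 M. Kb = Kw/Ka = 1.56e-10; [OH⁻] = √(Kb × [A⁻]) = 3.5649e-06; pOH = 5.45; pH = 14 - pOH = 8.55.

V = 14.8 mL, pH = 8.55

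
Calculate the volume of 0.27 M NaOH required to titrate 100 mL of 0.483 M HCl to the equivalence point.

At equivalence: moles acid = moles base. moles HCl = 0.483 × 100/1000 = 0.0483 mol. V_base = moles / 0.27 × 1000 = 178.9 mL.

V_{base} = 178.9 mL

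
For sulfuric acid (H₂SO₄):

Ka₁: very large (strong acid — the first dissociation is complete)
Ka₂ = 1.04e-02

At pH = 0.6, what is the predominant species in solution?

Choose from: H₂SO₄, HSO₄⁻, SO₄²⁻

The first dissociation is complete, so H₂SO₄ itself is never the predominant species in water; pKa₂ = -log(1.04e-02) = 1.98. For a polyprotic acid the predominant species crosses at each pKa: below pKa_n the protonated form dominates, above it the deprotonated form does. At pH = 0.6, the predominant species is HSO₄⁻.

HSO₄⁻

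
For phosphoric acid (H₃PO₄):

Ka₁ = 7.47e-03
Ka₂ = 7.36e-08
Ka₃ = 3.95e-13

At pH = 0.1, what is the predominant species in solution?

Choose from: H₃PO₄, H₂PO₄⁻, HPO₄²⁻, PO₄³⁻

pKa₁ = 2.13, pKa₂ = 7.13, pKa₃ = 12.40. For a polyprotic acid the predominant species crosses at each pKa: below pKa_n the protonated form dominates, above it the deprotonated form does. At pH = 0.1, the predominant species is H₃PO₄.

H₃PO₄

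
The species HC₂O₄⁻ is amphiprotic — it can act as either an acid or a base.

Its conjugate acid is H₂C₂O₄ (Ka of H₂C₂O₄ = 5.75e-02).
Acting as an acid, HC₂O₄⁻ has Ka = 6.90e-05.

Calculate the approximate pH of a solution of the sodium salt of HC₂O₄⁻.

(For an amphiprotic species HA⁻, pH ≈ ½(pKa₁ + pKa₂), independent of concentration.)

pKa₁ = -log(5.75e-02) = 1.24; pKa₂ = -log(6.90e-05) = 4.16. For an amphiprotic species, pH ≈ ½(pKa₁ + pKa₂) = ½(1.24 + 4.16) = 2.70.

pH = 2.70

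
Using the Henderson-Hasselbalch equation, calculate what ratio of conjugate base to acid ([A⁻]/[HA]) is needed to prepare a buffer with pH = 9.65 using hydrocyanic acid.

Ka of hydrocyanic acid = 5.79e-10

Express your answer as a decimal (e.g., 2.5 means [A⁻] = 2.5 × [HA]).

pKa = -log(5.79e-10) = 9.2373. pH = pKa + log([A⁻]/[HA]), so log([A⁻]/[HA]) = pH − pKa = 9.65 − 9.2373 = 0.4127. [A⁻]/[HA] = 10^(0.4127) = 2.59

[A⁻]/[HA] = 2.59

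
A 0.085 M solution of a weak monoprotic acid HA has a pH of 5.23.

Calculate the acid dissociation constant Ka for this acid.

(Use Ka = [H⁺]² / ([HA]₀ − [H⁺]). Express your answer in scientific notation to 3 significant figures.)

[H⁺] = 10^(−pH) = 10^(−5.23) = 5.888e-06 M. For HA ⇌ H⁺ + A⁻, Ka = [H⁺][A⁻]/[HA] = [H⁺]² / ([HA]₀ − [H⁺]) = (5.888e-06)² / (0.085 − 5.888e-06) = 4.08e-10.

K_a = 4.08e-10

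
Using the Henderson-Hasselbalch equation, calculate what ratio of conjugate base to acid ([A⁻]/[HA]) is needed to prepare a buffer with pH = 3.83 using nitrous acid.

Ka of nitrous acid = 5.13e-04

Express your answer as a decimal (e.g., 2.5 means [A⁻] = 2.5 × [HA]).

pKa = -log(5.13e-04) = 3.2899. pH = pKa + log([A⁻]/[HA]), so log([A⁻]/[HA]) = pH − pKa = 3.83 − 3.2899 = 0.5401. [A⁻]/[HA] = 10^(0.5401) = 3.47

[A⁻]/[HA] = 3.47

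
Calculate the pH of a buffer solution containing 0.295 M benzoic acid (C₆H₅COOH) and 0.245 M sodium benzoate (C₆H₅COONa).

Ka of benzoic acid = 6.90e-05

pKa = -log(6.90e-05) = 4.16. pH = pKa + log([A⁻]/[HA]) = 4.16 + log(0.245/0.295)

pH = 4.08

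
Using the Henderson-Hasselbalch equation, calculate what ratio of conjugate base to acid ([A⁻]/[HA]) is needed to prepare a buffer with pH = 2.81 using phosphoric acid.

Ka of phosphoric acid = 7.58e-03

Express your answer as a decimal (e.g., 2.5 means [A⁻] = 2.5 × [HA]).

pKa = -log(7.58e-03) = 2.1203. pH = pKa + log([A⁻]/[HA]), so log([A⁻]/[HA]) = pH − pKa = 2.81 − 2.1203 = 0.6897. [A⁻]/[HA] = 10^(0.6897) = 4.89

[A⁻]/[HA] = 4.89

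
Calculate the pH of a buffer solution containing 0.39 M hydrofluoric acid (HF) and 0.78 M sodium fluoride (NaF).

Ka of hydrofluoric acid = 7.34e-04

pKa = -log(7.34e-04) = 3.13. pH = pKa + log([A⁻]/[HA]) = 3.13 + log(0.78/0.39)

pH = 3.44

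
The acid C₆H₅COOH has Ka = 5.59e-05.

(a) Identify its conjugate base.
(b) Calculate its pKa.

(a) The conjugate base is formed by removing one H⁺ from C₆H₅COOH, giving C₆H₅COO⁻. (b) pKa = -log(Ka) = -log(5.59e-05) = 4.25.

Conjugate base: C₆H₅COO⁻; pK_a = 4.25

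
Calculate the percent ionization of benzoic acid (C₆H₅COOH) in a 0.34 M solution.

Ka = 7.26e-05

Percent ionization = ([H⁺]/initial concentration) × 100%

Using Ka equilibrium: x² + Ka×x - Ka×C = 0. Solving: [H⁺] = 4.9321e-03. Percent = (4.9321e-03/0.34) × 100

Percent ionization = 1.45%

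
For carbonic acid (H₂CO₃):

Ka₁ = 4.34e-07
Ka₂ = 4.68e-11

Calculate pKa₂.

pKa₂ = -log(Ka₂) = -log(4.68e-11) = 10.33.

pK_{a2} = 10.33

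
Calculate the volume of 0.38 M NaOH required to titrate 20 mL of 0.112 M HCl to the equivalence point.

At equivalence: moles acid = moles base. moles HCl = 0.112 × 20/1000 = 0.00224 mol. V_base = moles / 0.38 × 1000 = 5.9 mL.

V_{base} = 5.9 mL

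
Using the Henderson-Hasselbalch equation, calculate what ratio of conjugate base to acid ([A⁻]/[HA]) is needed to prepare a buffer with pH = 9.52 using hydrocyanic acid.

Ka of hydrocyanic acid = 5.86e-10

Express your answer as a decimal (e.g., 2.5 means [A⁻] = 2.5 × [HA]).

pKa = -log(5.86e-10) = 9.2321. pH = pKa + log([A⁻]/[HA]), so log([A⁻]/[HA]) = pH − pKa = 9.52 − 9.2321 = 0.2879. [A⁻]/[HA] = 10^(0.2879) = 1.94

[A⁻]/[HA] = 1.94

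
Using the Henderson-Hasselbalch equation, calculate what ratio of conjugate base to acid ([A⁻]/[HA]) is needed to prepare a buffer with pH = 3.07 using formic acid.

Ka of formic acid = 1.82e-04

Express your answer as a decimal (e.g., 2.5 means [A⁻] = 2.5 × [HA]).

pKa = -log(1.82e-04) = 3.7399. pH = pKa + log([A⁻]/[HA]), so log([A⁻]/[HA]) = pH − pKa = 3.07 − 3.7399 = -0.6699. [A⁻]/[HA] = 10^(-0.6699) = 0.214

[A⁻]/[HA] = 0.214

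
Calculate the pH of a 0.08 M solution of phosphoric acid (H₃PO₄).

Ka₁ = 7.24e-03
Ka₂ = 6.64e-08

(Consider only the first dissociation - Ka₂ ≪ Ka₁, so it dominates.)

First dissociation dominates. From Ka₁ = [H⁺][HA⁻]/[H₂A], x² + Ka₁·x − Ka₁·C = 0 with C = 0.08 M and Ka₁ = 7.24e-03. Solving: [H⁺] = (−Ka₁ + √(Ka₁² + 4·Ka₁·C)) / 2 = 2.0717e-02 M. pH = -log(2.0717e-02) = 1.68.

pH = 1.68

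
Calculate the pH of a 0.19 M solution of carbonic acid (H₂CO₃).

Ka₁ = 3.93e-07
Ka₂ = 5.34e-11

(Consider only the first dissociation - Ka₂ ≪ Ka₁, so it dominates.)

First dissociation dominates. From Ka₁ = [H⁺][HA⁻]/[H₂A], x² + Ka₁·x − Ka₁·C = 0 with C = 0.19 M and Ka₁ = 3.93e-07. Solving: [H⁺] = (−Ka₁ + √(Ka₁² + 4·Ka₁·C)) / 2 = 2.7306e-04 M. pH = -log(2.7306e-04) = 3.56.

pH = 3.56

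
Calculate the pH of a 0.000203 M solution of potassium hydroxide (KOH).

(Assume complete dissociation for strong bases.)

[OH⁻] = 0.000203 M for strong base. pOH = -log[OH⁻] = 3.69, pH = 14 - pOH

pH = 10.31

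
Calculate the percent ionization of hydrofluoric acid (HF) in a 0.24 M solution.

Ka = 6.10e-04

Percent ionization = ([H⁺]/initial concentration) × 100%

Using Ka equilibrium: x² + Ka×x - Ka×C = 0. Solving: [H⁺] = 1.1798e-02. Percent = (1.1798e-02/0.24) × 100

Percent ionization = 4.92%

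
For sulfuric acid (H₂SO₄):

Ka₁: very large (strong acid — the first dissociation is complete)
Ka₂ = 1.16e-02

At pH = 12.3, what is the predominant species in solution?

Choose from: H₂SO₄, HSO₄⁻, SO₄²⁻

The first dissociation is complete, so H₂SO₄ itself is never the predominant species in water; pKa₂ = -log(1.16e-02) = 1.94. For a polyprotic acid the predominant species crosses at each pKa: below pKa_n the protonated form dominates, above it the deprotonated form does. At pH = 12.3, the predominant species is SO₄²⁻.

SO₄²⁻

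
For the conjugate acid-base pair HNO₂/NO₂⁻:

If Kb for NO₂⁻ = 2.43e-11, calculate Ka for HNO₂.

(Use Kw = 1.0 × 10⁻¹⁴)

For a conjugate pair Ka × Kb = Kw, so Ka = Kw/Kb = 1.0 × 10⁻¹⁴ / 2.43e-11 = 4.12e-04.

K_a = 4.12e-04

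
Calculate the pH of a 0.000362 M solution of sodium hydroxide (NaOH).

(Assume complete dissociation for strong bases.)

[OH⁻] = 0.000362 M for strong base. pOH = -log[OH⁻] = 3.44, pH = 14 - pOH

pH = 10.56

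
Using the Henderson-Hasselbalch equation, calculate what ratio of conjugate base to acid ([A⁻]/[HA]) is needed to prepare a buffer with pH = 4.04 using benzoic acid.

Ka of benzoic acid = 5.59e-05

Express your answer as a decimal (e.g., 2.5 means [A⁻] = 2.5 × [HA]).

pKa = -log(5.59e-05) = 4.2526. pH = pKa + log([A⁻]/[HA]), so log([A⁻]/[HA]) = pH − pKa = 4.04 − 4.2526 = -0.2126. [A⁻]/[HA] = 10^(-0.2126) = 0.613

[A⁻]/[HA] = 0.613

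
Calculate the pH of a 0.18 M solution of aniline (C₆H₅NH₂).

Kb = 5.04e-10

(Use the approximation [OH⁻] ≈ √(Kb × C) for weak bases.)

[OH⁻] = √(Kb × C) = √(5.04e-10 × 0.18) = 9.5247e-06. pOH = 5.02, pH = 14 - pOH

pH = 8.98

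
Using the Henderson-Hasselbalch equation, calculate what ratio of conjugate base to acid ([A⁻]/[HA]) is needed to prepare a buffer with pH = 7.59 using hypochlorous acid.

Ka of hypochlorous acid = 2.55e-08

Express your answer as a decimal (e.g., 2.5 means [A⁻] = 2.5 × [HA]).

pKa = -log(2.55e-08) = 7.5935. pH = pKa + log([A⁻]/[HA]), so log([A⁻]/[HA]) = pH − pKa = 7.59 − 7.5935 = -0.0035. [A⁻]/[HA] = 10^(-0.0035) = 0.992

[A⁻]/[HA] = 0.992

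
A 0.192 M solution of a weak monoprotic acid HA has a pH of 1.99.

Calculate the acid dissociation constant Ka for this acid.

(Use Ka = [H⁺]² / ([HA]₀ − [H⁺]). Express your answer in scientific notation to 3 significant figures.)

[H⁺] = 10^(−pH) = 10^(−1.99) = 1.023e-02 M. For HA ⇌ H⁺ + A⁻, Ka = [H⁺][A⁻]/[HA] = [H⁺]² / ([HA]₀ − [H⁺]) = (1.023e-02)² / (0.192 − 1.023e-02) = 5.76e-04.

K_a = 5.76e-04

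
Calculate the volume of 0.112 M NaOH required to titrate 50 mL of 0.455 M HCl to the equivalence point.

At equivalence: moles acid = moles base. moles HCl = 0.455 × 50/1000 = 0.02275 mol. V_base = moles / 0.112 × 1000 = 203.1 mL.

V_{base} = 203.1 mL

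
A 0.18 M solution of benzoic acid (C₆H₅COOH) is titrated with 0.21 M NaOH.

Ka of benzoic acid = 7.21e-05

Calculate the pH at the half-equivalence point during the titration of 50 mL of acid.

At half-equivalence [HA] = [A⁻], so Henderson-Hasselbalch gives pH = pKa = -log(7.21e-05) = 4.14.

pH = pKa = 4.14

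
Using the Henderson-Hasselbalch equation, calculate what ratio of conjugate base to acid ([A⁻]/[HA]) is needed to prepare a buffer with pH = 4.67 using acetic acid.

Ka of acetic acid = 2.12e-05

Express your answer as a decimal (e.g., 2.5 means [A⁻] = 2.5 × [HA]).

pKa = -log(2.12e-05) = 4.6737. pH = pKa + log([A⁻]/[HA]), so log([A⁻]/[HA]) = pH − pKa = 4.67 − 4.6737 = -0.0037. [A⁻]/[HA] = 10^(-0.0037) = 0.992

[A⁻]/[HA] = 0.992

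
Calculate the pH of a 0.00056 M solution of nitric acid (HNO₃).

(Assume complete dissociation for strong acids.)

[H⁺] = 0.00056 M for strong acid. pH = -log[H⁺] = -log(0.00056)

pH = 3.25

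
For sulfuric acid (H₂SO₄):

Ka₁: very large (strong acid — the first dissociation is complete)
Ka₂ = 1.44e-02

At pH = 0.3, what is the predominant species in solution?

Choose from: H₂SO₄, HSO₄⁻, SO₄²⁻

The first dissociation is complete, so H₂SO₄ itself is never the predominant species in water; pKa₂ = -log(1.44e-02) = 1.84. For a polyprotic acid the predominant species crosses at each pKa: below pKa_n the protonated form dominates, above it the deprotonated form does. At pH = 0.3, the predominant species is HSO₄⁻.

HSO₄⁻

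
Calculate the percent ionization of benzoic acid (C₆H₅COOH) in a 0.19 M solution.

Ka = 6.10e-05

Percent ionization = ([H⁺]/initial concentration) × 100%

Using Ka equilibrium: x² + Ka×x - Ka×C = 0. Solving: [H⁺] = 3.3740e-03. Percent = (3.3740e-03/0.19) × 100

Percent ionization = 1.78%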